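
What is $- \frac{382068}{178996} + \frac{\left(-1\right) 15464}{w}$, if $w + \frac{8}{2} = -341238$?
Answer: $- \frac{15951206789}{7635119129} \approx -2.0892$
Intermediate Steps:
$w = -341242$ ($w = -4 - 341238 = -341242$)
$- \frac{382068}{178996} + \frac{\left(-1\right) 15464}{w} = - \frac{382068}{178996} + \frac{\left(-1\right) 15464}{-341242} = \left(-382068\right) \frac{1}{178996} - - \frac{7732}{170621} = - \frac{95517}{44749} + \frac{7732}{170621} = - \frac{15951206789}{7635119129}$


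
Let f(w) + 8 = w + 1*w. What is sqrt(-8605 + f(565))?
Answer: I*sqrt(7483) ≈ 86.504*I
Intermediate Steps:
f(w) = -8 + 2*w (f(w) = -8 + (w + 1*w) = -8 + (w + w) = -8 + 2*w)
sqrt(-8605 + f(565)) = sqrt(-8605 + (-8 + 2*565)) = sqrt(-8605 + (-8 + 1130)) = sqrt(-8605 + 1122) = sqrt(-7483) = I*sqrt(7483)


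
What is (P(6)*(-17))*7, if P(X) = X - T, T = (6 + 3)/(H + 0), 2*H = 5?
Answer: -1428/5 ≈ -285.60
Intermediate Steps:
H = 5/2 (H = (½)*5 = 5/2 ≈ 2.5000)
T = 18/5 (T = (6 + 3)/(5/2 + 0) = 9/(5/2) = 9*(⅖) = 18/5 ≈ 3.6000)
P(X) = -18/5 + X (P(X) = X - 1*18/5 = X - 18/5 = -18/5 + X)
(P(6)*(-17))*7 = ((-18/5 + 6)*(-17))*7 = ((12/5)*(-17))*7 = -204/5*7 = -1428/5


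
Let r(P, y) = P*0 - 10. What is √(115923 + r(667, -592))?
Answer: √115913 ≈ 340.46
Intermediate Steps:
r(P, y) = -10 (r(P, y) = 0 - 10 = -10)
√(115923 + r(667, -592)) = √(115923 - 10) = √115913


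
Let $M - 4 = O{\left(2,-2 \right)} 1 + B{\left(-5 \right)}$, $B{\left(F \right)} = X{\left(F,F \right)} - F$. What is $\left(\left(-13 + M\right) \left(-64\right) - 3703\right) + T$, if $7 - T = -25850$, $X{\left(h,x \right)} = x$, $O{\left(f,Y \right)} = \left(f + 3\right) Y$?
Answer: $23370$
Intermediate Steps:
$O{\left(f,Y \right)} = Y \left(3 + f\right)$ ($O{\left(f,Y \right)} = \left(3 + f\right) Y = Y \left(3 + f\right)$)
$T = 25857$ ($T = 7 - -25850 = 7 + 25850 = 25857$)
$B{\left(F \right)} = 0$ ($B{\left(F \right)} = F - F = 0$)
$M = -6$ ($M = 4 + \left(- 2 \left(3 + 2\right) 1 + 0\right) = 4 + \left(\left(-2\right) 5 \cdot 1 + 0\right) = 4 + \left(\left(-10\right) 1 + 0\right) = 4 + \left(-10 + 0\right) = 4 - 10 = -6$)
$\left(\left(-13 + M\right) \left(-64\right) - 3703\right) + T = \left(\left(-13 - 6\right) \left(-64\right) - 3703\right) + 25857 = \left(\left(-19\right) \left(-64\right) - 3703\right) + 25857 = \left(1216 - 3703\right) + 25857 = -2487 + 25857 = 23370$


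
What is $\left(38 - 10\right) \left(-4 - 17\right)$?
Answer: $-588$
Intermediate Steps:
$\left(38 - 10\right) \left(-4 - 17\right) = 28 \left(-21\right) = -588$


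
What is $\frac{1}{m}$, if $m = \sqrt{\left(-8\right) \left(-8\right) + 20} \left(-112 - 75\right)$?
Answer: $- \frac{\sqrt{21}}{7854} \approx -0.00058347$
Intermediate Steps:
$m = - 374 \sqrt{21}$ ($m = \sqrt{64 + 20} \left(-187\right) = \sqrt{84} \left(-187\right) = 2 \sqrt{21} \left(-187\right) = - 374 \sqrt{21} \approx -1713.9$)
$\frac{1}{m} = \frac{1}{\left(-374\right) \sqrt{21}} = - \frac{\sqrt{21}}{7854}$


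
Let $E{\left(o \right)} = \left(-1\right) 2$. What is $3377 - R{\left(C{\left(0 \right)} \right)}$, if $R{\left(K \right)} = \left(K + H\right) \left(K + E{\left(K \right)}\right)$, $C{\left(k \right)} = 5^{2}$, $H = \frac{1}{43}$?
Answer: $\frac{120463}{43} \approx 2801.5$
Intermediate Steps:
$E{\left(o \right)} = -2$
$H = \frac{1}{43} \approx 0.023256$
$C{\left(k \right)} = 25$
$R{\left(K \right)} = \left(-2 + K\right) \left(\frac{1}{43} + K\right)$ ($R{\left(K \right)} = \left(K + \frac{1}{43}\right) \left(K - 2\right) = \left(\frac{1}{43} + K\right) \left(-2 + K\right) = \left(-2 + K\right) \left(\frac{1}{43} + K\right)$)
$3377 - R{\left(C{\left(0 \right)} \right)} = 3377 - \left(- \frac{2}{43} + 25^{2} - \frac{2125}{43}\right) = 3377 - \left(- \frac{2}{43} + 625 - \frac{2125}{43}\right) = 3377 - \frac{24748}{43} = \frac{120463}{43}$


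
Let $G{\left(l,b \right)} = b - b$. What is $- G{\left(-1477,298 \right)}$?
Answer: $0$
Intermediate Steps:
$G{\left(l,b \right)} = 0$
$- G{\left(-1477,298 \right)} = \left(-1\right) 0 = 0$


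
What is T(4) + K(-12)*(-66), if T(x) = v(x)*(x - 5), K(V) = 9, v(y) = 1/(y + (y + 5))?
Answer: -7723/13 ≈ -594.08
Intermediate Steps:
v(y) = 1/(5 + 2*y) (v(y) = 1/(y + (5 + y)) = 1/(5 + 2*y))
T(x) = (-5 + x)/(5 + 2*x) (T(x) = (x - 5)/(5 + 2*x) = (-5 + x)/(5 + 2*x))
T(4) + K(-12)*(-66) = (-5 + 4)/(5 + 2*4) + 9*(-66) = -1/(5 + 8) - 594 = -1/13 - 594 = -7723/13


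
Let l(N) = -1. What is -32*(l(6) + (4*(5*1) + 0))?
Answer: -608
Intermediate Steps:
-32*(l(6) + (4*(5*1) + 0)) = -32*(-1 + (4*(5*1) + 0)) = -32*(-1 + (4*5 + 0)) = -32*(-1 + (20 + 0)) = -32*(-1 + 20) = -32*19 = -608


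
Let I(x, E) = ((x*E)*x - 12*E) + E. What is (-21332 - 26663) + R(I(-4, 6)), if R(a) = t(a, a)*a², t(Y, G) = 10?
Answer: -38995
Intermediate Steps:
I(x, E) = -11*E + E*x² (I(x, E) = ((E*x)*x - 12*E) + E = (E*x² - 12*E) + E = (-12*E + E*x²) + E = -11*E + E*x²)
R(a) = 10*a²
(-21332 - 26663) + R(I(-4, 6)) = (-21332 - 26663) + 10*(6*(-11 + (-4)²))² = -47995 + 10*(6*(-11 + 16))² = -47995 + 10*(6*5)² = -47995 + 10*30² = -47995 + 10*900 = -47995 + 9000 = -38995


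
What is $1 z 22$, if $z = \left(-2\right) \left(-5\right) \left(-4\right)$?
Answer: $-880$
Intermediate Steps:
$z = -40$ ($z = 10 \left(-4\right) = -40$)
$1 z 22 = 1 \left(-40\right) 22 = \left(-40\right) 22 = -880$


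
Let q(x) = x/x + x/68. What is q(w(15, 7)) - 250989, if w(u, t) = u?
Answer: -17067169/68 ≈ -2.5099e+5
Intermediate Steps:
q(x) = 1 + x/68 (q(x) = 1 + x*(1/68) = 1 + x/68)
q(w(15, 7)) - 250989 = (1 + (1/68)*15) - 250989 = (1 + 15/68) - 250989 = 83/68 - 250989 = -17067169/68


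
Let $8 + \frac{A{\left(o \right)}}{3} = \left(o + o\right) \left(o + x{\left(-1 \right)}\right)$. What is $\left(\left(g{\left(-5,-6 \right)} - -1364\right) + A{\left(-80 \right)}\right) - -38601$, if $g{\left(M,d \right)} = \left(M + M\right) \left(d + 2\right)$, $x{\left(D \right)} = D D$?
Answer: $77901$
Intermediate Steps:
$x{\left(D \right)} = D^{2}$
$g{\left(M,d \right)} = 2 M \left(2 + d\right)$
$A{\left(o \right)} = -24 + 6 o \left(1 + o\right)$ ($A{\left(o \right)} = -24 + 3 \left(o + o\right) \left(o + \left(-1\right)^{2}\right) = -24 + 3 \cdot 2 o \left(o + 1\right) = -24 + 3 \cdot 2 o \left(1 + o\right) = -24 + 6 o \left(1 + o\right)$)
$\left(\left(g{\left(-5,-6 \right)} - -1364\right) + A{\left(-80 \right)}\right) - -38601 = \left(\left(2 \left(-5\right) \left(2 - 6\right) - -1364\right) + \left(-24 + 6 \left(-80\right) + 6 \left(-80\right)^{2}\right)\right) - -38601 = \left(\left(2 \left(-5\right) \left(-4\right) + 1364\right) - -37896\right) + 38601 = \left(\left(40 + 1364\right) - -37896\right) + 38601 = \left(1404 + 37896\right) + 38601 = 39300 + 38601 = 77901$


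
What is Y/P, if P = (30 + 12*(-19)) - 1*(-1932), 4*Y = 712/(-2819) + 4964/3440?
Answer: 2886059/16815222240 ≈ 0.00017163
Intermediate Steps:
Y = 2886059/9697360 (Y = (712/(-2819) + 4964/3440)/4 = (712*(-1/2819) + 4964*(1/3440))/4 = (-712/2819 + 1241/860)/4 = (¼)*(2886059/2424340) = 2886059/9697360 ≈ 0.29761)
P = 1734 (P = (30 - 228) + 1932 = -198 + 1932 = 1734)
Y/P = (2886059/9697360)/1734 = (2886059/9697360)*(1/1734) = 2886059/16815222240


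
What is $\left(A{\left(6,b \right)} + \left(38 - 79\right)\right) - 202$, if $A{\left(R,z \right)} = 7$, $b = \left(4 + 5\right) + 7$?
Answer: $-236$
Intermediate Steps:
$b = 16$ ($b = 9 + 7 = 16$)
$\left(A{\left(6,b \right)} + \left(38 - 79\right)\right) - 202 = \left(7 + \left(38 - 79\right)\right) - 202 = \left(7 - 41\right) - 202 = -34 - 202 = -236$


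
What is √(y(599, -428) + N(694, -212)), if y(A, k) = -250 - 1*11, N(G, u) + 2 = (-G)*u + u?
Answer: √146653 ≈ 382.95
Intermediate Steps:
N(G, u) = -2 + u - G*u (N(G, u) = -2 + ((-G)*u + u) = -2 + (-G*u + u) = -2 + (u - G*u) = -2 + u - G*u)
y(A, k) = -261 (y(A, k) = -250 - 11 = -261)
√(y(599, -428) + N(694, -212)) = √(-261 + (-2 - 212 - 1*694*(-212))) = √(-261 + (-2 - 212 + 147128)) = √(-261 + 146914) = √146653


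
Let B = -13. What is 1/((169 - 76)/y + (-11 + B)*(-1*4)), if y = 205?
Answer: 205/19773 ≈ 0.010368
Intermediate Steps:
1/((169 - 76)/y + (-11 + B)*(-1*4)) = 1/((169 - 76)/205 + (-11 - 13)*(-1*4)) = 1/(93*(1/205) - 24*(-4)) = 1/(93/205 + 96) = 1/(19773/205) = 205/19773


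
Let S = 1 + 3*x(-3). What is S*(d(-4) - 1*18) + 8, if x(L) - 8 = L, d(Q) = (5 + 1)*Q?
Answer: -664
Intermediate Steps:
d(Q) = 6*Q
x(L) = 8 + L
S = 16 (S = 1 + 3*(8 - 3) = 1 + 3*5 = 1 + 15 = 16)
S*(d(-4) - 1*18) + 8 = 16*(6*(-4) - 1*18) + 8 = 16*(-24 - 18) + 8 = 16*(-42) + 8 = -672 + 8 = -664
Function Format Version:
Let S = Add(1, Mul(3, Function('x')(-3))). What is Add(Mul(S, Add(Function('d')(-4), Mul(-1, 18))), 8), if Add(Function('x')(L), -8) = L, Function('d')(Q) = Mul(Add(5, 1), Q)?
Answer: -664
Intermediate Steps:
Function('d')(Q) = Mul(6, Q)
Function('x')(L) = Add(8, L)
S = 16 (S = Add(1, Mul(3, Add(8, -3))) = Add(1, Mul(3, 5)) = Add(1, 15) = 16)
Add(Mul(S, Add(Function('d')(-4), Mul(-1, 18))), 8) = Add(Mul(16, Add(Mul(6, -4), Mul(-1, 18))), 8) = Add(Mul(16, Add(-24, -18)), 8) = Add(Mul(16, -42), 8) = Add(-672, 8) = -664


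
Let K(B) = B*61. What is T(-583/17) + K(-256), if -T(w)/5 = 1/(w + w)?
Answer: -18208171/1166 ≈ -15616.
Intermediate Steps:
T(w) = -5/(2*w) (T(w) = -5/(w + w) = -5*1/(2*w) = -5/(2*w))
K(B) = 61*B
T(-583/17) + K(-256) = -5/(2*((-583/17))) + 61*(-256) = -5/(2*((-583*1/17))) - 15616 = -5/(2*(-583/17)) - 15616 = -5/2*(-17/583) - 15616 = 85/1166 - 15616 = -18208171/1166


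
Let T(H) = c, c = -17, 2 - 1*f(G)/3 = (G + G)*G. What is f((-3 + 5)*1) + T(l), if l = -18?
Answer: -35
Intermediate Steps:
f(G) = 6 - 6*G² (f(G) = 6 - 3*(G + G)*G = 6 - 3*2*G*G = 6 - 6*G²)
T(H) = -17
f((-3 + 5)*1) + T(l) = (6 - 6*(-3 + 5)²) - 17 = (6 - 6*(2*1)²) - 17 = (6 - 6*2²) - 17 = (6 - 6*4) - 17 = (6 - 24) - 17 = -18 - 17 = -35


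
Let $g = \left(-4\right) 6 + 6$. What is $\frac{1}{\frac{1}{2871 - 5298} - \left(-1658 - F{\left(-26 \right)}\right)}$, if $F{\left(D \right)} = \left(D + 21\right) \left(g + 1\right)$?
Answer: $\frac{2427}{4230260} \approx 0.00057372$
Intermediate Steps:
$g = -18$ ($g = -24 + 6 = -18$)
$F{\left(D \right)} = -357 - 17 D$ ($F{\left(D \right)} = \left(D + 21\right) \left(-18 + 1\right) = \left(21 + D\right) \left(-17\right) = -357 - 17 D$)
$\frac{1}{\frac{1}{2871 - 5298} - \left(-1658 - F{\left(-26 \right)}\right)} = \frac{1}{\frac{1}{2871 - 5298} + \left(695 - \left(-963 - \left(-357 - -442\right)\right)\right)} = \frac{1}{\frac{1}{-2427} + \left(695 - \left(-963 - \left(-357 + 442\right)\right)\right)} = \frac{1}{- \frac{1}{2427} + \left(695 - \left(-963 - 85\right)\right)} = \frac{1}{- \frac{1}{2427} + \left(695 - -1048\right)} = \frac{1}{- \frac{1}{2427} + \left(695 + 1048\right)} = \frac{1}{- \frac{1}{2427} + 1743} = \frac{1}{\frac{4230260}{2427}} = \frac{2427}{4230260}$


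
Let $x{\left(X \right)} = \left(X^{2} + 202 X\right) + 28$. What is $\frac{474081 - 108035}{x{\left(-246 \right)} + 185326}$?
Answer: $\frac{183023}{98089} \approx 1.8659$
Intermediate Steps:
$x{\left(X \right)} = 28 + X^{2} + 202 X$
$\frac{474081 - 108035}{x{\left(-246 \right)} + 185326} = \frac{474081 - 108035}{\left(28 + \left(-246\right)^{2} + 202 \left(-246\right)\right) + 185326} = \frac{366046}{\left(28 + 60516 - 49692\right) + 185326} = \frac{366046}{10852 + 185326} = \frac{366046}{196178} = 366046 \cdot \frac{1}{196178} = \frac{183023}{98089}$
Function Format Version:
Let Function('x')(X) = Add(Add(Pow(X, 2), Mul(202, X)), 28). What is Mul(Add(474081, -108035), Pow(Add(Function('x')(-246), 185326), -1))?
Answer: Rational(183023, 98089) ≈ 1.8659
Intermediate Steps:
Function('x')(X) = Add(28, Pow(X, 2), Mul(202, X))
Mul(Add(474081, -108035), Pow(Add(Function('x')(-246), 185326), -1)) = Mul(Add(474081, -108035), Pow(Add(Add(28, Pow(-246, 2), Mul(202, -246)), 185326), -1)) = Mul(366046, Pow(Add(Add(28, 60516, -49692), 185326), -1)) = Mul(366046, Pow(Add(10852, 185326), -1)) = Mul(366046, Pow(196178, -1)) = Mul(366046, Rational(1, 196178)) = Rational(183023, 98089)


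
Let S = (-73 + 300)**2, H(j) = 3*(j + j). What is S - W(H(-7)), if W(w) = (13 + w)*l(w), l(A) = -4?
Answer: 51413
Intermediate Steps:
H(j) = 6*j (H(j) = 3*(2*j) = 6*j)
S = 51529 (S = 227**2 = 51529)
W(w) = -52 - 4*w (W(w) = (13 + w)*(-4) = -52 - 4*w)
S - W(H(-7)) = 51529 - (-52 - 24*(-7)) = 51529 - (-52 - 4*(-42)) = 51529 - (-52 + 168) = 51529 - 1*116 = 51529 - 116 = 51413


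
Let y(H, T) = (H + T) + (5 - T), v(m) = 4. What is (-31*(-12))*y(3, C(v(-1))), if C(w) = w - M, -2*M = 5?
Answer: 2976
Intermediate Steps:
M = -5/2 (M = -1/2*5 = -5/2 ≈ -2.5000)
C(w) = 5/2 + w (C(w) = w - 1*(-5/2) = w + 5/2 = 5/2 + w)
y(H, T) = 5 + H
(-31*(-12))*y(3, C(v(-1))) = (-31*(-12))*(5 + 3) = 372*8 = 2976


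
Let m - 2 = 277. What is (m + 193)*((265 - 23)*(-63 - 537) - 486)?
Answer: -68763792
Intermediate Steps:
m = 279 (m = 2 + 277 = 279)
(m + 193)*((265 - 23)*(-63 - 537) - 486) = (279 + 193)*((265 - 23)*(-63 - 537) - 486) = 472*(242*(-600) - 486) = 472*(-145200 - 486) = 472*(-145686) = -68763792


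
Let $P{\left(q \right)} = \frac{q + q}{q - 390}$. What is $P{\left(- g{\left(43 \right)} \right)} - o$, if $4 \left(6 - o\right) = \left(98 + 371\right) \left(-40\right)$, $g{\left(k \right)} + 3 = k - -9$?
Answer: $- \frac{2061446}{439} \approx -4695.8$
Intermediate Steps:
$g{\left(k \right)} = 6 + k$ ($g{\left(k \right)} = -3 + \left(k - -9\right) = -3 + \left(k + 9\right) = -3 + \left(9 + k\right) = 6 + k$)
$P{\left(q \right)} = \frac{2 q}{-390 + q}$
$o = 4696$ ($o = 6 - \frac{\left(98 + 371\right) \left(-40\right)}{4} = 6 - \frac{469 \left(-40\right)}{4} = 6 - -4690 = 6 + 4690 = 4696$)
$P{\left(- g{\left(43 \right)} \right)} - o = \frac{2 \left(- (6 + 43)\right)}{-390 - \left(6 + 43\right)} - 4696 = \frac{2 \left(\left(-1\right) 49\right)}{-390 - 49} - 4696 = 2 \left(-49\right) \frac{1}{-390 - 49} - 4696 = 2 \left(-49\right) \frac{1}{-439} - 4696 = 2 \left(-49\right) \left(- \frac{1}{439}\right) - 4696 = \frac{98}{439} - 4696 = - \frac{2061446}{439}$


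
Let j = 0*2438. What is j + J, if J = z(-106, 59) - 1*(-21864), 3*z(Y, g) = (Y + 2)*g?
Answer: 59456/3 ≈ 19819.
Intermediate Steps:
j = 0
z(Y, g) = g*(2 + Y)/3 (z(Y, g) = ((Y + 2)*g)/3 = ((2 + Y)*g)/3 = (g*(2 + Y))/3 = g*(2 + Y)/3)
J = 59456/3 (J = (⅓)*59*(2 - 106) - 1*(-21864) = (⅓)*59*(-104) + 21864 = -6136/3 + 21864 = 59456/3 ≈ 19819.)
j + J = 0 + 59456/3 = 59456/3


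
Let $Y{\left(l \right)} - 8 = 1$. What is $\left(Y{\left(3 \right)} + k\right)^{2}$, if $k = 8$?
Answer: $289$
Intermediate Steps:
$Y{\left(l \right)} = 9$ ($Y{\left(l \right)} = 8 + 1 = 9$)
$\left(Y{\left(3 \right)} + k\right)^{2} = \left(9 + 8\right)^{2} = 17^{2} = 289$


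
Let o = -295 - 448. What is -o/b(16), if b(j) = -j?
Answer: -743/16 ≈ -46.438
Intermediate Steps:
o = -743
-o/b(16) = -(-743)/((-1*16)) = -(-743)/(-16) = -(-743)*(-1)/16 = -1*743/16 = -743/16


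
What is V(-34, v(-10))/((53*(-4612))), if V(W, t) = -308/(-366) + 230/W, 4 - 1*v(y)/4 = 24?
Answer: 18427/760440396 ≈ 2.4232e-5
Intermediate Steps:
v(y) = -80 (v(y) = 16 - 4*24 = 16 - 96 = -80)
V(W, t) = 154/183 + 230/W (V(W, t) = -308*(-1/366) + 230/W = 154/183 + 230/W)
V(-34, v(-10))/((53*(-4612))) = (154/183 + 230/(-34))/((53*(-4612))) = (154/183 + 230*(-1/34))/(-244436) = (154/183 - 115/17)*(-1/244436) = -18427/3111*(-1/244436) = 18427/760440396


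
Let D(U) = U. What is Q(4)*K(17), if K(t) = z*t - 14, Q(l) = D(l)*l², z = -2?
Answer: -3072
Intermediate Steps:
Q(l) = l³ (Q(l) = l*l² = l³)
K(t) = -14 - 2*t (K(t) = -2*t - 14 = -14 - 2*t)
Q(4)*K(17) = 4³*(-14 - 2*17) = 64*(-14 - 34) = 64*(-48) = -3072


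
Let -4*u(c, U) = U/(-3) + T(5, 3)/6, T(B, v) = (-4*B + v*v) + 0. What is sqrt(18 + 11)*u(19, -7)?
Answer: -sqrt(29)/8 ≈ -0.67315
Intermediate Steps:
T(B, v) = v**2 - 4*B (T(B, v) = (-4*B + v**2) + 0 = (v**2 - 4*B) + 0 = v**2 - 4*B)
u(c, U) = 11/24 + U/12 (u(c, U) = -(U/(-3) + (3**2 - 4*5)/6)/4 = -(U*(-1/3) + (9 - 20)*(1/6))/4 = -(-U/3 - 11*1/6)/4 = -(-U/3 - 11/6)/4 = -(-11/6 - U/3)/4 = 11/24 + U/12)
sqrt(18 + 11)*u(19, -7) = sqrt(18 + 11)*(11/24 + (1/12)*(-7)) = sqrt(29)*(11/24 - 7/12) = sqrt(29)*(-1/8) = -sqrt(29)/8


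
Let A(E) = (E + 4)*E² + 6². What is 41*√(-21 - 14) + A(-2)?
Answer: 44 + 41*I*√35 ≈ 44.0 + 242.56*I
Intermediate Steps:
A(E) = 36 + E²*(4 + E) (A(E) = (4 + E)*E² + 36 = E²*(4 + E) + 36 = 36 + E²*(4 + E))
41*√(-21 - 14) + A(-2) = 41*√(-21 - 14) + (36 + (-2)³ + 4*(-2)²) = 41*√(-35) + (36 - 8 + 4*4) = 41*(I*√35) + (36 - 8 + 16) = 41*I*√35 + 44 = 44 + 41*I*√35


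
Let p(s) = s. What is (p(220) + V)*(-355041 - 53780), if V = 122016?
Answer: -49972643756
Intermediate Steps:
(p(220) + V)*(-355041 - 53780) = (220 + 122016)*(-355041 - 53780) = 122236*(-408821) = -49972643756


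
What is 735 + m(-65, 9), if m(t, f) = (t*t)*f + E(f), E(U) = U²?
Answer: 38841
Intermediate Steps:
m(t, f) = f² + f*t² (m(t, f) = (t*t)*f + f² = t²*f + f² = f*t² + f² = f² + f*t²)
735 + m(-65, 9) = 735 + 9*(9 + (-65)²) = 735 + 9*(9 + 4225) = 735 + 9*4234 = 735 + 38106 = 38841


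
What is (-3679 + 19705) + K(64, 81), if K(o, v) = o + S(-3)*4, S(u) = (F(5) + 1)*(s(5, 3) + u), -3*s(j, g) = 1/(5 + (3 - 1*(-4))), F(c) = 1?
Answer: 144592/9 ≈ 16066.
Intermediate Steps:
s(j, g) = -1/36 (s(j, g) = -1/(3*(5 + (3 - 1*(-4)))) = -1/(3*(5 + (3 + 4))) = -1/(3*(5 + 7)) = -⅓/12 = -⅓*1/12 = -1/36)
S(u) = -1/18 + 2*u (S(u) = (1 + 1)*(-1/36 + u) = 2*(-1/36 + u) = -1/18 + 2*u)
K(o, v) = -218/9 + o (K(o, v) = o + (-1/18 + 2*(-3))*4 = o + (-1/18 - 6)*4 = o - 109/18*4 = o - 218/9 = -218/9 + o)
(-3679 + 19705) + K(64, 81) = (-3679 + 19705) + (-218/9 + 64) = 16026 + 358/9 = 144592/9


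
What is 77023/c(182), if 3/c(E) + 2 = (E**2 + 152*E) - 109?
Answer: 4673524571/3 ≈ 1.5578e+9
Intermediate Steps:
c(E) = 3/(-111 + E**2 + 152*E) (c(E) = 3/(-2 + ((E**2 + 152*E) - 109)) = 3/(-2 + (-109 + E**2 + 152*E)) = 3/(-111 + E**2 + 152*E))
77023/c(182) = 77023/((3/(-111 + 182**2 + 152*182))) = 77023/((3/(-111 + 33124 + 27664))) = 77023/((3/60677)) = 77023/((3*(1/60677))) = 77023/(3/60677) = 77023*(60677/3) = 4673524571/3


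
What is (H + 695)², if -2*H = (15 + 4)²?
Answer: 1058841/4 ≈ 2.6471e+5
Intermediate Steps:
H = -361/2 (H = -(15 + 4)²/2 = -½*19² = -½*361 = -361/2 ≈ -180.50)
(H + 695)² = (-361/2 + 695)² = (1029/2)² = 1058841/4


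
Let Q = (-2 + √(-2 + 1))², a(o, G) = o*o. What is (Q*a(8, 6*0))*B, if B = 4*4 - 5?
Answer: 2112 - 2816*I ≈ 2112.0 - 2816.0*I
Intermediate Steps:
a(o, G) = o²
B = 11 (B = 16 - 5 = 11)
Q = (-2 + I)² (Q = (-2 + √(-1))² = (-2 + I)² ≈ 3.0 - 4.0*I)
(Q*a(8, 6*0))*B = ((2 - I)²*8²)*11 = ((2 - I)²*64)*11 = (64*(2 - I)²)*11 = 704*(2 - I)²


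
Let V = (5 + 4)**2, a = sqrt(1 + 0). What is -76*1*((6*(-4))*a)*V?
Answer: 147744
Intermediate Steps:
a = 1 (a = sqrt(1) = 1)
V = 81 (V = 9**2 = 81)
-76*1*((6*(-4))*a)*V = -76*1*((6*(-4))*1)*81 = -76*1*(-24*1)*81 = -76*1*(-24)*81 = -(-1824)*81 = -76*(-1944) = 147744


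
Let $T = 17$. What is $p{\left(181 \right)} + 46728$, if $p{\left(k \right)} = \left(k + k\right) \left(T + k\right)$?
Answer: $118404$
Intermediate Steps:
$p{\left(k \right)} = 2 k \left(17 + k\right)$ ($p{\left(k \right)} = \left(k + k\right) \left(17 + k\right) = 2 k \left(17 + k\right)$)
$p{\left(181 \right)} + 46728 = 2 \cdot 181 \left(17 + 181\right) + 46728 = 2 \cdot 181 \cdot 198 + 46728 = 71676 + 46728 = 118404$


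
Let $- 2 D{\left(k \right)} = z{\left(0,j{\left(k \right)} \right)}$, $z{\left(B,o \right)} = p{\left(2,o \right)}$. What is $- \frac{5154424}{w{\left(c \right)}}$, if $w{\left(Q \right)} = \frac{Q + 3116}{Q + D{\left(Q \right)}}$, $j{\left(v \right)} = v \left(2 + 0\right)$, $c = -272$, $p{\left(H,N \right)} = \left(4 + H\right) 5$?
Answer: $\frac{369829922}{711} \approx 5.2015 \cdot 10^{5}$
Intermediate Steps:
$p{\left(H,N \right)} = 20 + 5 H$
$j{\left(v \right)} = 2 v$ ($j{\left(v \right)} = v 2 = 2 v$)
$z{\left(B,o \right)} = 30$ ($z{\left(B,o \right)} = 20 + 5 \cdot 2 = 20 + 10 = 30$)
$D{\left(k \right)} = -15$ ($D{\left(k \right)} = \left(- \frac{1}{2}\right) 30 = -15$)
$w{\left(Q \right)} = \frac{3116 + Q}{-15 + Q}$ ($w{\left(Q \right)} = \frac{Q + 3116}{Q - 15} = \frac{3116 + Q}{-15 + Q}$)
$- \frac{5154424}{w{\left(c \right)}} = - \frac{5154424}{\frac{1}{-15 - 272} \left(3116 - 272\right)} = - \frac{5154424}{\frac{1}{-287} \cdot 2844} = - \frac{5154424}{\left(- \frac{1}{287}\right) 2844} = - \frac{5154424}{- \frac{2844}{287}} = \left(-5154424\right) \left(- \frac{287}{2844}\right) = \frac{369829922}{711}$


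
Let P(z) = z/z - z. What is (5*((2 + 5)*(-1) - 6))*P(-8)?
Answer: -585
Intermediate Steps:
P(z) = 1 - z
(5*((2 + 5)*(-1) - 6))*P(-8) = (5*((2 + 5)*(-1) - 6))*(1 - 1*(-8)) = (5*(7*(-1) - 6))*(1 + 8) = (5*(-7 - 6))*9 = (5*(-13))*9 = -65*9 = -585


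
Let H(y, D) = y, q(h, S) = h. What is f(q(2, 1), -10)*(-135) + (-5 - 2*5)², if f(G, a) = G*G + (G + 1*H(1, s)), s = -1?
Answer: -720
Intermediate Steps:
f(G, a) = 1 + G + G² (f(G, a) = G*G + (G + 1*1) = G² + (G + 1) = G² + (1 + G) = 1 + G + G²)
f(q(2, 1), -10)*(-135) + (-5 - 2*5)² = (1 + 2 + 2²)*(-135) + (-5 - 2*5)² = (1 + 2 + 4)*(-135) + (-5 - 10)² = 7*(-135) + (-15)² = -945 + 225 = -720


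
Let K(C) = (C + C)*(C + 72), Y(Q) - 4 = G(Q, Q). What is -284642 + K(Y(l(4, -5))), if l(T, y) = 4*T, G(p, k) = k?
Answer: -280962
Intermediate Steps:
Y(Q) = 4 + Q
K(C) = 2*C*(72 + C) (K(C) = (2*C)*(72 + C) = 2*C*(72 + C))
-284642 + K(Y(l(4, -5))) = -284642 + 2*(4 + 4*4)*(72 + (4 + 4*4)) = -284642 + 2*(4 + 16)*(72 + (4 + 16)) = -284642 + 2*20*(72 + 20) = -284642 + 2*20*92 = -284642 + 3680 = -280962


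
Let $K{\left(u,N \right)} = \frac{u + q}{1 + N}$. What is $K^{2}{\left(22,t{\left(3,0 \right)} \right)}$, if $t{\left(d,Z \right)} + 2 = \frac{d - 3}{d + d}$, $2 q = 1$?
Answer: $\frac{2025}{4} \approx 506.25$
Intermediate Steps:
$q = \frac{1}{2}$ ($q = \frac{1}{2} \cdot 1 = \frac{1}{2} \approx 0.5$)
$t{\left(d,Z \right)} = -2 + \frac{-3 + d}{2 d}$ ($t{\left(d,Z \right)} = -2 + \frac{d - 3}{d + d} = -2 + \frac{-3 + d}{2 d}$)
$K{\left(u,N \right)} = \frac{\frac{1}{2} + u}{1 + N}$ ($K{\left(u,N \right)} = \frac{u + \frac{1}{2}}{1 + N} = \frac{\frac{1}{2} + u}{1 + N}$)
$K^{2}{\left(22,t{\left(3,0 \right)} \right)} = \left(\frac{\frac{1}{2} + 22}{1 + \frac{3 \left(-1 - 3\right)}{2 \cdot 3}}\right)^{2} = \left(\frac{1}{1 + \frac{3}{2} \cdot \frac{1}{3} \left(-1 - 3\right)} \frac{45}{2}\right)^{2} = \left(\frac{1}{1 + \frac{3}{2} \cdot \frac{1}{3} \left(-4\right)} \frac{45}{2}\right)^{2} = \left(\frac{1}{1 - 2} \cdot \frac{45}{2}\right)^{2} = \left(\frac{1}{-1} \cdot \frac{45}{2}\right)^{2} = \left(\left(-1\right) \frac{45}{2}\right)^{2} = \left(- \frac{45}{2}\right)^{2} = \frac{2025}{4}$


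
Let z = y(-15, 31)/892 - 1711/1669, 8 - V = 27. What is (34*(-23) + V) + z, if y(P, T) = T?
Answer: -1193961621/1488748 ≈ -801.99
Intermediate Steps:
V = -19 (V = 8 - 1*27 = 8 - 27 = -19)
z = -1474473/1488748 (z = 31/892 - 1711/1669 = -1474473/1488748 ≈ -0.99041)
(34*(-23) + V) + z = (34*(-23) - 19) - 1474473/1488748 = (-782 - 19) - 1474473/1488748 = -801 - 1474473/1488748 = -1193961621/1488748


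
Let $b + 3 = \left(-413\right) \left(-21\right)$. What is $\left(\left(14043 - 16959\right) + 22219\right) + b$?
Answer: $27973$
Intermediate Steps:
$b = 8670$ ($b = -3 - -8673 = -3 + 8673 = 8670$)
$\left(\left(14043 - 16959\right) + 22219\right) + b = \left(\left(14043 - 16959\right) + 22219\right) + 8670 = \left(-2916 + 22219\right) + 8670 = 19303 + 8670 = 27973$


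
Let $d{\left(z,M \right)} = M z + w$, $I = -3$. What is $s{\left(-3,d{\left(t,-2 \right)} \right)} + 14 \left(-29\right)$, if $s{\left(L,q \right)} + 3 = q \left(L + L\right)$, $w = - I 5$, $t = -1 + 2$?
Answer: $-487$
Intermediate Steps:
$t = 1$
$w = 15$ ($w = \left(-1\right) \left(-3\right) 5 = 3 \cdot 5 = 15$)
$d{\left(z,M \right)} = 15 + M z$ ($d{\left(z,M \right)} = M z + 15 = 15 + M z$)
$s{\left(L,q \right)} = -3 + 2 L q$ ($s{\left(L,q \right)} = -3 + q \left(L + L\right) = -3 + q 2 L = -3 + 2 L q$)
$s{\left(-3,d{\left(t,-2 \right)} \right)} + 14 \left(-29\right) = \left(-3 + 2 \left(-3\right) \left(15 - 2\right)\right) + 14 \left(-29\right) = \left(-3 + 2 \left(-3\right) \left(15 - 2\right)\right) - 406 = \left(-3 + 2 \left(-3\right) 13\right) - 406 = \left(-3 - 78\right) - 406 = -81 - 406 = -487$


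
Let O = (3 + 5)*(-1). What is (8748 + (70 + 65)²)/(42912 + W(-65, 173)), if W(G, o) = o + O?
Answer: 8991/14359 ≈ 0.62616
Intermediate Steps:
O = -8 (O = 8*(-1) = -8)
W(G, o) = -8 + o (W(G, o) = o - 8 = -8 + o)
(8748 + (70 + 65)²)/(42912 + W(-65, 173)) = (8748 + (70 + 65)²)/(42912 + (-8 + 173)) = (8748 + 135²)/(42912 + 165) = (8748 + 18225)/43077 = 26973*(1/43077) = 8991/14359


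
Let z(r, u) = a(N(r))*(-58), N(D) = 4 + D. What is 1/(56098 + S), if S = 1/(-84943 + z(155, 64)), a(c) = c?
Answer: 94165/5282468169 ≈ 1.7826e-5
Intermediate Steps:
z(r, u) = -232 - 58*r (z(r, u) = (4 + r)*(-58) = -232 - 58*r)
S = -1/94165 (S = 1/(-84943 + (-232 - 58*155)) = 1/(-84943 + (-232 - 8990)) = 1/(-84943 - 9222) = 1/(-94165) = -1/94165 ≈ -1.0620e-5)
1/(56098 + S) = 1/(56098 - 1/94165) = 1/(5282468169/94165) = 94165/5282468169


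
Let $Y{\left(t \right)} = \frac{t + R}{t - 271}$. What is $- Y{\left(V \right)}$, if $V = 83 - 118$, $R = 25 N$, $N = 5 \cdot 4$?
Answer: $\frac{155}{102} \approx 1.5196$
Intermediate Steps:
$N = 20$
$R = 500$ ($R = 25 \cdot 20 = 500$)
$V = -35$
$Y{\left(t \right)} = \frac{500 + t}{-271 + t}$ ($Y{\left(t \right)} = \frac{t + 500}{t - 271} = \frac{500 + t}{-271 + t}$)
$- Y{\left(V \right)} = - \frac{500 - 35}{-271 - 35} = - \frac{465}{-306} = - \frac{\left(-1\right) 465}{306} = \left(-1\right) \left(- \frac{155}{102}\right) = \frac{155}{102}$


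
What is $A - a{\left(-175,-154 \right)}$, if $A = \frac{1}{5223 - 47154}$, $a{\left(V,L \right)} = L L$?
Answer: $- \frac{994435597}{41931} \approx -23716.0$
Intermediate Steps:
$a{\left(V,L \right)} = L^{2}$
$A = - \frac{1}{41931}$ ($A = \frac{1}{-41931} = - \frac{1}{41931} \approx -2.3849 \cdot 10^{-5}$)
$A - a{\left(-175,-154 \right)} = - \frac{1}{41931} - \left(-154\right)^{2} = - \frac{1}{41931} - 23716 = - \frac{994435597}{41931}$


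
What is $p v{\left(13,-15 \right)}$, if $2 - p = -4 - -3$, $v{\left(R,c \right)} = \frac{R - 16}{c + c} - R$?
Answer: $- \frac{387}{10} \approx -38.7$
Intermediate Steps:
$v{\left(R,c \right)} = - R + \frac{-16 + R}{2 c}$ ($v{\left(R,c \right)} = \frac{-16 + R}{2 c} - R = - R + \frac{-16 + R}{2 c}$)
$p = 3$ ($p = 2 - \left(-4 - -3\right) = 2 - \left(-4 + 3\right) = 2 - -1 = 2 + 1 = 3$)
$p v{\left(13,-15 \right)} = 3 \frac{-8 + \frac{1}{2} \cdot 13 - 13 \left(-15\right)}{-15} = 3 \left(- \frac{-8 + \frac{13}{2} + 195}{15}\right) = 3 \left(\left(- \frac{1}{15}\right) \frac{387}{2}\right) = 3 \left(- \frac{129}{10}\right) = - \frac{387}{10}$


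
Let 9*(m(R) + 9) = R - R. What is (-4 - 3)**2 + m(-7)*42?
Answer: -329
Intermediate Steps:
m(R) = -9 (m(R) = -9 + (R - R)/9 = -9 + (1/9)*0 = -9 + 0 = -9)
(-4 - 3)**2 + m(-7)*42 = (-4 - 3)**2 - 9*42 = (-7)**2 - 378 = 49 - 378 = -329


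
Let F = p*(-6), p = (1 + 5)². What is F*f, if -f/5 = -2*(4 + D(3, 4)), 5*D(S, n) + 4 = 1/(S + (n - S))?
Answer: -7020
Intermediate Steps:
D(S, n) = -⅘ + 1/(5*n) (D(S, n) = -⅘ + 1/(5*(S + (n - S))) = -⅘ + 1/(5*n))
f = 65/2 (f = -(-10)*(4 + (⅕)*(1 - 4*4)/4) = -(-10)*(4 + (⅕)*(¼)*(1 - 16)) = -(-10)*(4 + (⅕)*(¼)*(-15)) = -(-10)*(4 - ¾) = -(-10)*13/4 = -5*(-13/2) = 65/2 ≈ 32.500)
p = 36 (p = 6² = 36)
F = -216 (F = 36*(-6) = -216)
F*f = -216*65/2 = -7020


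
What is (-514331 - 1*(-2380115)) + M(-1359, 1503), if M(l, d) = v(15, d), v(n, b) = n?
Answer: 1865799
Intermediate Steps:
M(l, d) = 15
(-514331 - 1*(-2380115)) + M(-1359, 1503) = (-514331 - 1*(-2380115)) + 15 = (-514331 + 2380115) + 15 = 1865784 + 15 = 1865799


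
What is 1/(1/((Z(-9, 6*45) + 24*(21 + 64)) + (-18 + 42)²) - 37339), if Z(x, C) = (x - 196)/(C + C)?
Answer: -282487/10547781985 ≈ -2.6782e-5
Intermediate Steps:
Z(x, C) = (-196 + x)/(2*C) (Z(x, C) = (-196 + x)/((2*C)) = (-196 + x)*(1/(2*C)) = (-196 + x)/(2*C))
1/(1/((Z(-9, 6*45) + 24*(21 + 64)) + (-18 + 42)²) - 37339) = 1/(1/(((-196 - 9)/(2*((6*45))) + 24*(21 + 64)) + (-18 + 42)²) - 37339) = 1/(1/(((½)*(-205)/270 + 24*85) + 24²) - 37339) = 1/(1/(((½)*(1/270)*(-205) + 2040) + 576) - 37339) = 1/(1/((-41/108 + 2040) + 576) - 37339) = 1/(1/(220279/108 + 576) - 37339) = 1/(1/(282487/108) - 37339) = 1/(108/282487 - 37339) = 1/(-10547781985/282487) = -282487/10547781985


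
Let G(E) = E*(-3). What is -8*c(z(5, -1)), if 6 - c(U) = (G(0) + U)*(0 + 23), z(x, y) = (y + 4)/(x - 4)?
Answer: 504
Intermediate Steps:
G(E) = -3*E
z(x, y) = (4 + y)/(-4 + x)
c(U) = 6 - 23*U (c(U) = 6 - (-3*0 + U)*(0 + 23) = 6 - (0 + U)*23 = 6 - U*23 = 6 - 23*U)
-8*c(z(5, -1)) = -8*(6 - 23*(4 - 1)/(-4 + 5)) = -8*(6 - 23*3/1) = -8*(6 - 23*3) = -8*(6 - 69) = -8*(-63) = 504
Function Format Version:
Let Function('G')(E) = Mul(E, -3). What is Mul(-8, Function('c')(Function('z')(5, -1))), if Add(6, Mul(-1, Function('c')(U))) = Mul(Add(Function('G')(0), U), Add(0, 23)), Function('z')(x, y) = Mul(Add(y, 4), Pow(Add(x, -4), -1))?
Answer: 504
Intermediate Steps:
Function('G')(E) = Mul(-3, E)
Function('z')(x, y) = Mul(Pow(Add(-4, x), -1), Add(4, y)) (Function('z')(x, y) = Mul(Add(4, y), Pow(Add(-4, x), -1)) = Mul(Pow(Add(-4, x), -1), Add(4, y)))
Function('c')(U) = Add(6, Mul(-23, U)) (Function('c')(U) = Add(6, Mul(-1, Mul(Add(Mul(-3, 0), U), Add(0, 23)))) = Add(6, Mul(-1, Mul(Add(0, U), 23))) = Add(6, Mul(-1, Mul(U, 23))) = Add(6, Mul(-1, Mul(23, U))) = Add(6, Mul(-23, U)))
Mul(-8, Function('c')(Function('z')(5, -1))) = Mul(-8, Add(6, Mul(-23, Mul(Pow(Add(-4, 5), -1), Add(4, -1))))) = Mul(-8, Add(6, Mul(-23, Mul(Pow(1, -1), 3)))) = Mul(-8, Add(6, Mul(-23, Mul(1, 3)))) = Mul(-8, Add(6, Mul(-23, 3))) = Mul(-8, Add(6, -69)) = Mul(-8, -63) = 504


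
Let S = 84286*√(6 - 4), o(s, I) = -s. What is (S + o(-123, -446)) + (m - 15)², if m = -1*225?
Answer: 57723 + 84286*√2 ≈ 1.7692e+5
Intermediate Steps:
m = -225
S = 84286*√2 ≈ 1.1920e+5
(S + o(-123, -446)) + (m - 15)² = (84286*√2 - 1*(-123)) + (-225 - 15)² = (84286*√2 + 123) + (-240)² = (123 + 84286*√2) + 57600 = 57723 + 84286*√2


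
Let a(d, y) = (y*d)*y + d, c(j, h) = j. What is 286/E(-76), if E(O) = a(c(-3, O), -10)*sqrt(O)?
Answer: 143*I*sqrt(19)/5757 ≈ 0.10827*I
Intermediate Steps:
a(d, y) = d + d*y**2 (a(d, y) = (d*y)*y + d = d*y**2 + d = d + d*y**2)
E(O) = -303*sqrt(O) (E(O) = (-3*(1 + (-10)**2))*sqrt(O) = (-3*(1 + 100))*sqrt(O) = (-3*101)*sqrt(O) = -303*sqrt(O))
286/E(-76) = 286/((-606*I*sqrt(19))) = 286*(I*sqrt(19)/11514) = 143*I*sqrt(19)/5757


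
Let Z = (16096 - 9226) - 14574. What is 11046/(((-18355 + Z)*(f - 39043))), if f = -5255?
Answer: 1841/192393597 ≈ 9.5689e-6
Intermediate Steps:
Z = -7704 (Z = 6870 - 14574 = -7704)
11046/(((-18355 + Z)*(f - 39043))) = 11046/(((-18355 - 7704)*(-5255 - 39043))) = 11046/((-26059*(-44298))) = 11046/1154361582 = 11046*(1/1154361582) = 1841/192393597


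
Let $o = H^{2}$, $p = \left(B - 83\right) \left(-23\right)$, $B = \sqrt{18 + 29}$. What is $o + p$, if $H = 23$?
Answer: $2438 - 23 \sqrt{47} \approx 2280.3$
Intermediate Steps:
$B = \sqrt{47} \approx 6.8557$
$p = 1909 - 23 \sqrt{47}$ ($p = \left(\sqrt{47} - 83\right) \left(-23\right) = \left(-83 + \sqrt{47}\right) \left(-23\right) = 1909 - 23 \sqrt{47} \approx 1751.3$)
$o = 529$ ($o = 23^{2} = 529$)
$o + p = 529 + \left(1909 - 23 \sqrt{47}\right) = 2438 - 23 \sqrt{47}$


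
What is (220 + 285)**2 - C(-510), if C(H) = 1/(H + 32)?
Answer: 121901951/478 ≈ 2.5503e+5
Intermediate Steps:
C(H) = 1/(32 + H)
(220 + 285)**2 - C(-510) = (220 + 285)**2 - 1/(32 - 510) = 505**2 - 1/(-478) = 255025 - 1*(-1/478) = 255025 + 1/478 = 121901951/478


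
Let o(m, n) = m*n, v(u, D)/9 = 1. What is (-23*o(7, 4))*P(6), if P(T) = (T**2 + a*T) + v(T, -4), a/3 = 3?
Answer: -63756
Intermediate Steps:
v(u, D) = 9 (v(u, D) = 9*1 = 9)
a = 9 (a = 3*3 = 9)
P(T) = 9 + T**2 + 9*T (P(T) = (T**2 + 9*T) + 9 = 9 + T**2 + 9*T)
(-23*o(7, 4))*P(6) = (-161*4)*(9 + 6**2 + 9*6) = (-23*28)*(9 + 36 + 54) = -644*99 = -63756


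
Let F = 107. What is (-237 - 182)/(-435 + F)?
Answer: 419/328 ≈ 1.2774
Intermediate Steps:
(-237 - 182)/(-435 + F) = (-237 - 182)/(-435 + 107) = -419/(-328) = -419*(-1/328) = 419/328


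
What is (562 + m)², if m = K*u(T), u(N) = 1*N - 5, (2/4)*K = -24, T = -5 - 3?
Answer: 1406596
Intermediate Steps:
T = -8
K = -48 (K = 2*(-24) = -48)
u(N) = -5 + N (u(N) = N - 5 = -5 + N)
m = 624 (m = -48*(-5 - 8) = -48*(-13) = 624)
(562 + m)² = (562 + 624)² = 1186² = 1406596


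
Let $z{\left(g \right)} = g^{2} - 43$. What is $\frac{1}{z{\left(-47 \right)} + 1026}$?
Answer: $\frac{1}{3192} \approx 0.00031328$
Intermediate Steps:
$z{\left(g \right)} = -43 + g^{2}$
$\frac{1}{z{\left(-47 \right)} + 1026} = \frac{1}{\left(-43 + \left(-47\right)^{2}\right) + 1026} = \frac{1}{\left(-43 + 2209\right) + 1026} = \frac{1}{2166 + 1026} = \frac{1}{3192}$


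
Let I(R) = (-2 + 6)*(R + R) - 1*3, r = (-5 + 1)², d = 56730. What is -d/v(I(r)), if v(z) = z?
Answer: -11346/25 ≈ -453.84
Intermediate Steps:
r = 16 (r = (-4)² = 16)
I(R) = -3 + 8*R (I(R) = 4*(2*R) - 3 = 8*R - 3 = -3 + 8*R)
-d/v(I(r)) = -56730/(-3 + 8*16) = -56730/(-3 + 128) = -56730/125 = -1*11346/25 = -11346/25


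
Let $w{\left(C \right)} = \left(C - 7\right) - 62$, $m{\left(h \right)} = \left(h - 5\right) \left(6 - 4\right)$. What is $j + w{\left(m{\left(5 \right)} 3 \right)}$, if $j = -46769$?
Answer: $-46838$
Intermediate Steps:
$m{\left(h \right)} = -10 + 2 h$ ($m{\left(h \right)} = \left(-5 + h\right) 2 = -10 + 2 h$)
$w{\left(C \right)} = -69 + C$ ($w{\left(C \right)} = \left(-7 + C\right) - 62 = -69 + C$)
$j + w{\left(m{\left(5 \right)} 3 \right)} = -46769 - \left(69 - \left(-10 + 2 \cdot 5\right) 3\right) = -46769 - \left(69 - \left(-10 + 10\right) 3\right) = -46769 + \left(-69 + 0 \cdot 3\right) = -46769 + \left(-69 + 0\right) = -46769 - 69 = -46838$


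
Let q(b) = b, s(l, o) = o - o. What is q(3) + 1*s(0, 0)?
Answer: 3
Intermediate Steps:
s(l, o) = 0
q(3) + 1*s(0, 0) = 3 + 1*0 = 3 + 0 = 3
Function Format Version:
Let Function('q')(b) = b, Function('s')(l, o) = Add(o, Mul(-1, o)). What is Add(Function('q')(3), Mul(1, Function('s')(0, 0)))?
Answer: 3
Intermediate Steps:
Function('s')(l, o) = 0
Add(Function('q')(3), Mul(1, Function('s')(0, 0))) = Add(3, Mul(1, 0)) = Add(3, 0) = 3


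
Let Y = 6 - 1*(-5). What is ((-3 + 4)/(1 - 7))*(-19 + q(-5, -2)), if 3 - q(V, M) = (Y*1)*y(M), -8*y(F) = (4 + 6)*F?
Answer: 29/4 ≈ 7.2500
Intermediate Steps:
y(F) = -5*F/4 (y(F) = -(4 + 6)*F/8 = -5*F/4)
Y = 11 (Y = 6 + 5 = 11)
q(V, M) = 3 + 55*M/4 (q(V, M) = 3 - 11*1*(-5*M/4) = 3 - 11*(-5*M/4) = 3 - (-55)*M/4 = 3 + 55*M/4)
((-3 + 4)/(1 - 7))*(-19 + q(-5, -2)) = ((-3 + 4)/(1 - 7))*(-19 + (3 + (55/4)*(-2))) = (1/(-6))*(-19 + (3 - 55/2)) = (1*(-⅙))*(-19 - 49/2) = -⅙*(-87/2) = 29/4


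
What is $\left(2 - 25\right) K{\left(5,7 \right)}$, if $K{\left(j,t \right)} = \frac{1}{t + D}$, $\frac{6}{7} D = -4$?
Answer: $- \frac{69}{7} \approx -9.8571$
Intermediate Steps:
$D = - \frac{14}{3}$ ($D = \frac{7}{6} \left(-4\right) = - \frac{14}{3} \approx -4.6667$)
$K{\left(j,t \right)} = \frac{1}{- \frac{14}{3} + t}$ ($K{\left(j,t \right)} = \frac{1}{t - \frac{14}{3}} = \frac{1}{- \frac{14}{3} + t}$)
$\left(2 - 25\right) K{\left(5,7 \right)} = \left(2 - 25\right) \frac{3}{-14 + 3 \cdot 7} = - 23 \frac{3}{-14 + 21} = - 23 \cdot \frac{3}{7} = - 23 \cdot 3 \cdot \frac{1}{7} = \left(-23\right) \frac{3}{7} = - \frac{69}{7}$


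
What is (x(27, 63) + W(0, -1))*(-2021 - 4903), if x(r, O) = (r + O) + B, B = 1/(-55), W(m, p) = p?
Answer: -33886056/55 ≈ -6.1611e+5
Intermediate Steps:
B = -1/55 ≈ -0.018182
x(r, O) = -1/55 + O + r (x(r, O) = (r + O) - 1/55 = (O + r) - 1/55 = -1/55 + O + r)
(x(27, 63) + W(0, -1))*(-2021 - 4903) = ((-1/55 + 63 + 27) - 1)*(-2021 - 4903) = (4949/55 - 1)*(-6924) = (4894/55)*(-6924) = -33886056/55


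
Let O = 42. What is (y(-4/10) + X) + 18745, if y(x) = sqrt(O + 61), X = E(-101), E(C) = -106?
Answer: 18639 + sqrt(103) ≈ 18649.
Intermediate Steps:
X = -106
y(x) = sqrt(103) (y(x) = sqrt(42 + 61) = sqrt(103))
(y(-4/10) + X) + 18745 = (sqrt(103) - 106) + 18745 = (-106 + sqrt(103)) + 18745 = 18639 + sqrt(103)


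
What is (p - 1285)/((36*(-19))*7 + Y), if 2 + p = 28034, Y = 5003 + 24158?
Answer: 26747/24373 ≈ 1.0974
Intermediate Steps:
Y = 29161
p = 28032 (p = -2 + 28034 = 28032)
(p - 1285)/((36*(-19))*7 + Y) = (28032 - 1285)/((36*(-19))*7 + 29161) = 26747/(-684*7 + 29161) = 26747/(-4788 + 29161) = 26747/24373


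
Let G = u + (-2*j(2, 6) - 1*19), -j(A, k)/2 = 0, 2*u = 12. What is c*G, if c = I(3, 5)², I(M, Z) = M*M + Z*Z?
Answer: -15028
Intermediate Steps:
u = 6 (u = (½)*12 = 6)
j(A, k) = 0 (j(A, k) = -2*0 = 0)
I(M, Z) = M² + Z²
c = 1156 (c = (3² + 5²)² = (9 + 25)² = 34² = 1156)
G = -13 (G = 6 + (-2*0 - 1*19) = 6 + (0 - 19) = 6 - 19 = -13)
c*G = 1156*(-13) = -15028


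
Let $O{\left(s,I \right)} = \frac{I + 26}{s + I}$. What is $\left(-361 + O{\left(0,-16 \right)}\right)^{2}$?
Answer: $\frac{8369449}{64} \approx 1.3077 \cdot 10^{5}$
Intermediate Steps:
$O{\left(s,I \right)} = \frac{26 + I}{I + s}$
$\left(-361 + O{\left(0,-16 \right)}\right)^{2} = \left(-361 + \frac{26 - 16}{-16 + 0}\right)^{2} = \left(-361 + \frac{1}{-16} \cdot 10\right)^{2} = \left(-361 - \frac{5}{8}\right)^{2} = \left(- \frac{2893}{8}\right)^{2} = \frac{8369449}{64}$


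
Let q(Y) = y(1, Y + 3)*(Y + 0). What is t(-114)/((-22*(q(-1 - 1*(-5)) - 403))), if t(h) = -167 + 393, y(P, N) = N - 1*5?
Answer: 113/4345 ≈ 0.026007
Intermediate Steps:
y(P, N) = -5 + N (y(P, N) = N - 5 = -5 + N)
t(h) = 226
q(Y) = Y*(-2 + Y) (q(Y) = (-5 + (Y + 3))*(Y + 0) = (-5 + (3 + Y))*Y = (-2 + Y)*Y = Y*(-2 + Y))
t(-114)/((-22*(q(-1 - 1*(-5)) - 403))) = 226/((-22*((-1 - 1*(-5))*(-2 + (-1 - 1*(-5))) - 403))) = 226/((-22*((-1 + 5)*(-2 + (-1 + 5)) - 403))) = 226/((-22*(4*(-2 + 4) - 403))) = 226/((-22*(4*2 - 403))) = 226/((-22*(8 - 403))) = 226/((-22*(-395))) = 226/8690 = 226*(1/8690) = 113/4345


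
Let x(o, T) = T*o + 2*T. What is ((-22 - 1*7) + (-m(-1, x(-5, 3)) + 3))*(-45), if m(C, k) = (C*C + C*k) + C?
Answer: 1575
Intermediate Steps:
x(o, T) = 2*T + T*o
m(C, k) = C + C² + C*k (m(C, k) = (C² + C*k) + C = C + C² + C*k)
((-22 - 1*7) + (-m(-1, x(-5, 3)) + 3))*(-45) = ((-22 - 1*7) + (-(-1)*(1 - 1 + 3*(2 - 5)) + 3))*(-45) = ((-22 - 7) + (-(-1)*(1 - 1 + 3*(-3)) + 3))*(-45) = (-29 + (-(-1)*(1 - 1 - 9) + 3))*(-45) = (-29 + (-(-1)*(-9) + 3))*(-45) = (-29 + (-1*9 + 3))*(-45) = (-29 + (-9 + 3))*(-45) = (-29 - 6)*(-45) = -35*(-45) = 1575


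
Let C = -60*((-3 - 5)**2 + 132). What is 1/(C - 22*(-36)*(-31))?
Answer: -1/36312 ≈ -2.7539e-5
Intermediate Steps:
C = -11760 (C = -60*((-8)**2 + 132) = -60*(64 + 132) = -60*196 = -11760)
1/(C - 22*(-36)*(-31)) = 1/(-11760 - 22*(-36)*(-31)) = 1/(-11760 + 792*(-31)) = 1/(-11760 - 24552) = 1/(-36312) = -1/36312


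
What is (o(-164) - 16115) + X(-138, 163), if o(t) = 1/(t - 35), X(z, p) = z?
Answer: -3234348/199 ≈ -16253.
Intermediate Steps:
o(t) = 1/(-35 + t)
(o(-164) - 16115) + X(-138, 163) = (1/(-35 - 164) - 16115) - 138 = (1/(-199) - 16115) - 138 = (-1/199 - 16115) - 138 = -3206886/199 - 138 = -3234348/199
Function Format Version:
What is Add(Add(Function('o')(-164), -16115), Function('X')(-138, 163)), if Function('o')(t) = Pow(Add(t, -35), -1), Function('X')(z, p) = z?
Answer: Rational(-3234348, 199) ≈ -16253.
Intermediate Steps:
Function('o')(t) = Pow(Add(-35, t), -1)
Add(Add(Function('o')(-164), -16115), Function('X')(-138, 163)) = Add(Add(Pow(Add(-35, -164), -1), -16115), -138) = Add(Add(Pow(-199, -1), -16115), -138) = Add(Add(Rational(-1, 199), -16115), -138) = Add(Rational(-3206886, 199), -138) = Rational(-3234348, 199)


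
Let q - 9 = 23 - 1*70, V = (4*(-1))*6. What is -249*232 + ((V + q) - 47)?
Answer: -57877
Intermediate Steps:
V = -24 (V = -4*6 = -24)
q = -38 (q = 9 + (23 - 1*70) = 9 + (23 - 70) = 9 - 47 = -38)
-249*232 + ((V + q) - 47) = -249*232 + ((-24 - 38) - 47) = -57768 + (-62 - 47) = -57768 - 109 = -57877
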